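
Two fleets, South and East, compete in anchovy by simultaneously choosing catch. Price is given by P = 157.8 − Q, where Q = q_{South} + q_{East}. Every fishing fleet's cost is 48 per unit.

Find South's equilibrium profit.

Fishing fleet South's profit: π = q_{South}(157.8 − (q_{South} + q_{East})) − 48q_{South}.
∂π/∂q_{South} = 109.8 − 2q_{South} − q_{East} = 0, so q_{South} = 54.9 − 0.5q_{East}.
By symmetry q_{East} = q_{South}; substituting into the reaction function, 1.5q_{South} = 54.9 and q_{South} = 36.6.
Price P = 157.8 − 73.2 = 84.6.
South's profit: (84.6 − 48)·36.6 = 1339.56.

1339.56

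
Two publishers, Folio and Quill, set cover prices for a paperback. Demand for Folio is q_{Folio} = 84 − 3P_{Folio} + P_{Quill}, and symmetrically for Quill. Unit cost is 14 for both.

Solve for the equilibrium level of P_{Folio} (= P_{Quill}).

25.2

Folio's profit: π = (P_{Folio} − 14)(84 − 3P_{Folio} + P_{Quill}).
∂π/∂P_{Folio} = 126 − 6P_{Folio} + P_{Quill} = 0 ⇒ P_{Folio} = 21 + (1/6)P_{Quill}.
By symmetry P_{Quill} = P_{Folio}; substituting into the reaction function, (5/6)P_{Folio} = 21 and P_{Folio} = 25.2.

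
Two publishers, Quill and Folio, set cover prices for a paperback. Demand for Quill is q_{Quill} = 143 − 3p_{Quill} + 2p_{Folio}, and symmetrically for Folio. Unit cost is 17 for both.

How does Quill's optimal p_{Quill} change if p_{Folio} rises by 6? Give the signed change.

2

Quill's profit: π = (p_{Quill} − 17)(143 − 3p_{Quill} + 2p_{Folio}).
∂π/∂p_{Quill} = 194 − 6p_{Quill} + 2p_{Folio} = 0 ⇒ p_{Quill} = 97/3 + (1/3)p_{Folio}.
The reaction-function slope is 1/3, so a 6-unit rise in p_{Folio} moves p_{Quill} by 1/3 × 6 = 2. Quill's best response rises — the actions are strategic complements.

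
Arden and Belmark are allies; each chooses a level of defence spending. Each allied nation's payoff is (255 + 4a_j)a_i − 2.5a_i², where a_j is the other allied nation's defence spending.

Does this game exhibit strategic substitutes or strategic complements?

Arden's payoff is (255 + 4a_B)a_A − 2.5a_A².
∂π/∂a_A = 255 + 4a_B − 5a_A = 0, so a_A = 51 + 0.8a_B.
The best-response slope da_A/da_B = 0.8 > 0: the reaction function is upward-sloping, so the choices are strategic complements.

strategic complements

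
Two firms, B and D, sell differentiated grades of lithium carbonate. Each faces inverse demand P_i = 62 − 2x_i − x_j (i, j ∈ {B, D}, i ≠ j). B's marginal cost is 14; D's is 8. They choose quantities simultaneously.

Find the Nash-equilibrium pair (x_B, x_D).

9.2, 11.2

Firm B's profit: π = x_B(62 − 2x_B − x_D) − 14x_B.
∂π/∂x_B = 48 − 4x_B − x_D = 0 ⇒ x_B = 12 − 0.25x_D.
Similarly x_D = 13.5 − 0.25x_B.
Plugging x_D into B's best response: x_B = 12 − 0.25(13.5 − 0.25x_B) ⇒ 0.9375x_B = 8.625, so x_B = 9.2.
Then x_D = 13.5 − 0.25·9.2 = 11.2.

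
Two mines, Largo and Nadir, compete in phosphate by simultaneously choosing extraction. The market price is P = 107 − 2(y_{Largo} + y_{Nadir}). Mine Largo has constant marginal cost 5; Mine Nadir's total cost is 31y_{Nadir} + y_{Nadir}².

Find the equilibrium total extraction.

Mine Largo's profit: π = y_{Largo}(107 − 2(y_{Largo} + y_{Nadir})) − 5y_{Largo}.
∂π/∂y_{Largo} = 102 − 4y_{Largo} − 2y_{Nadir} = 0, so y_{Largo} = 25.5 − 0.5y_{Nadir}.
For Nadir: ∂π/∂y_{Nadir} = 76 − 6y_{Nadir} − 2y_{Largo} = 0 ⇒ y_{Nadir} = 38/3 − (1/3)y_{Largo}.
Substituting the second reaction function into the first: y_{Largo} = 25.5 − 0.5(38/3 − (1/3)y_{Largo}), which gives (5/6)y_{Largo} = 115/6 ⇒ y_{Largo} = 23.
Then y_{Nadir} = 38/3 − (1/3)·23 = 5.
Total extraction: 23 + 5 = 28.

28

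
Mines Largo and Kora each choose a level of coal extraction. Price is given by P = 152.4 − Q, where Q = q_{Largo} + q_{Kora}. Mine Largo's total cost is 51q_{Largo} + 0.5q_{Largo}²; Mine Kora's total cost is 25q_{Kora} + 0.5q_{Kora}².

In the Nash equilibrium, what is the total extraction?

57.2

Mine Largo's profit: π = q_{Largo}(152.4 − (q_{Largo} + q_{Kora})) − 51q_{Largo} − 0.5q_{Largo}².
∂π/∂q_{Largo} = 101.4 − 3q_{Largo} − q_{Kora} = 0, so q_{Largo} = 33.8 − (1/3)q_{Kora}.
By the same steps for Kora: q_{Kora} = 637/15 − (1/3)q_{Largo}.
Substituting the second reaction function into the first: q_{Largo} = 33.8 − (1/3)(637/15 − (1/3)q_{Largo}), which gives (8/9)q_{Largo} = 884/45 ⇒ q_{Largo} = 22.1.
Then q_{Kora} = 637/15 − (1/3)·22.1 = 35.1.
Total extraction: 22.1 + 35.1 = 57.2.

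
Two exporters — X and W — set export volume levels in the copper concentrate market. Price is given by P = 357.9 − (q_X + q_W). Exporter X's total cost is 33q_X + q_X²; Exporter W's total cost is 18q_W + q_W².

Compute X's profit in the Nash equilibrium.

8186.8808

Exporter X's profit: π = q_X(357.9 − (q_X + q_W)) − 33q_X − q_X².
∂π/∂q_X = 324.9 − 4q_X − q_W = 0, so q_X = 81.225 − 0.25q_W.
By the same steps for W: q_W = 84.975 − 0.25q_X.
Solving the two reaction functions simultaneously: (1 − (−0.25)(−0.25))q_X = 81.225 − 0.25·84.975, so 0.9375q_X = 9597/160 and q_X = 63.98.
Then q_W = 84.975 − 0.25·63.98 = 68.98.
Price P = 357.9 − 132.96 = 224.94.
X's profit: (224.94 − 33)·63.98 − (63.98)² = 8186.8808.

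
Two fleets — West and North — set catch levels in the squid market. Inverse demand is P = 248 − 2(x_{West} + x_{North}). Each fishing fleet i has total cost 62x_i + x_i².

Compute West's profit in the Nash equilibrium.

1621.6875

Fishing fleet West's profit: π = x_{West}(248 − 2(x_{West} + x_{North})) − 62x_{West} − x_{West}².
∂π/∂x_{West} = 186 − 6x_{West} − 2x_{North} = 0, so x_{West} = 31 − (1/3)x_{North}.
By symmetry x_{North} = x_{West}; substituting into the reaction function, (4/3)x_{West} = 31 and x_{West} = 23.25.
Price P = 248 − 2·46.5 = 155.
West's profit: (155 − 62)·23.25 − (23.25)² = 1621.6875.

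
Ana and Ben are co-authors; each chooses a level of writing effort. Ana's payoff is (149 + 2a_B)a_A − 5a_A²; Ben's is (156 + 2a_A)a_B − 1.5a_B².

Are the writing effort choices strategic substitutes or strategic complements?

Expanding Ana's payoff: 149a_A + 2a_Ba_A − 5a_A².
∂π/∂a_A = 149 + 2a_B − 10a_A = 0, so a_A = 14.9 + 0.2a_B.
The best-response slope da_A/da_B = 0.2 > 0: the reaction function is upward-sloping, so the choices are strategic complements.

strategic complements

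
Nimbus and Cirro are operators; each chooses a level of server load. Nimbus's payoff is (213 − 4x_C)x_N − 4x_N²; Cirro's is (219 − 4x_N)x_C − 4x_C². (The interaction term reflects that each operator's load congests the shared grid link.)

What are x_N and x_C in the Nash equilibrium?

17.25, 18.75

Expanding Nimbus's payoff: 213x_N − 4x_Cx_N − 4x_N².
∂π/∂x_N = 213 − 4x_C − 8x_N = 0, so x_N = 26.625 − 0.5x_C.
Likewise for Cirro: x_C = 27.375 − 0.5x_N.
Solving the two reaction functions simultaneously: (1 − (−0.5)(−0.5))x_N = 26.625 − 0.5·27.375, so 0.75x_N = 12.9375 and x_N = 17.25.
Then x_C = 27.375 − 0.5·17.25 = 18.75.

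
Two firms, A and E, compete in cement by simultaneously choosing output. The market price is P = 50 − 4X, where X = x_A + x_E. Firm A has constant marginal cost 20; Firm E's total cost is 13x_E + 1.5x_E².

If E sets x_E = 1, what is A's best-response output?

3.25

Firm A's profit: π = x_A(50 − 4(x_A + x_E)) − 20x_A.
∂π/∂x_A = 30 − 8x_A − 4x_E = 0, so x_A = 3.75 − 0.5x_E.
At x_E = 1: x_A = 3.75 − 0.5·1 = 3.25.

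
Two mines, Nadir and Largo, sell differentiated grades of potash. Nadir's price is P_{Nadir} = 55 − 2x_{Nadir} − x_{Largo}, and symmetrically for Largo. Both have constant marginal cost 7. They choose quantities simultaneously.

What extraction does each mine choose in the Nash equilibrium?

Mine Nadir's profit: π = x_{Nadir}(55 − 2x_{Nadir} − x_{Largo}) − 7x_{Nadir}.
∂π/∂x_{Nadir} = 48 − 4x_{Nadir} − x_{Largo} = 0 ⇒ x_{Nadir} = 12 − 0.25x_{Largo}.
By symmetry x_{Largo} = x_{Nadir}; substituting into the reaction function, 1.25x_{Nadir} = 12 and x_{Nadir} = 9.6.

9.6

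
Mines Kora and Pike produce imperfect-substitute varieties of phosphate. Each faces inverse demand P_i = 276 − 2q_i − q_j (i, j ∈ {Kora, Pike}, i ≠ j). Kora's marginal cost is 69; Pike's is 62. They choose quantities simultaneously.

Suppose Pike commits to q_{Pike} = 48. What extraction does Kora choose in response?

39.75

Mine Kora's profit: π = q_{Kora}(276 − 2q_{Kora} − q_{Pike}) − 69q_{Kora}.
∂π/∂q_{Kora} = 207 − 4q_{Kora} − q_{Pike} = 0 ⇒ q_{Kora} = 51.75 − 0.25q_{Pike}.
At q_{Pike} = 48: q_{Kora} = 51.75 − 0.25·48 = 39.75.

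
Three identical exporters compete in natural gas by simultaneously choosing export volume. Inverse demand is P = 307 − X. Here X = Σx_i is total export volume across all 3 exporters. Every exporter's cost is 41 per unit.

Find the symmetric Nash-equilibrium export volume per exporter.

66.5

A representative exporter's profit is π_i = x_i(307 − X) − 41x_i, with X = x_i + Σ_{j≠i} x_j.
First-order condition: 266 − 2x_i − Σ_{j≠i} x_j = 0.
In a symmetric equilibrium every exporter chooses the same x, so Σ_{j≠i} x_j = 2x. The condition becomes 266 − 4x = 0, giving x = 266/4 = 66.5.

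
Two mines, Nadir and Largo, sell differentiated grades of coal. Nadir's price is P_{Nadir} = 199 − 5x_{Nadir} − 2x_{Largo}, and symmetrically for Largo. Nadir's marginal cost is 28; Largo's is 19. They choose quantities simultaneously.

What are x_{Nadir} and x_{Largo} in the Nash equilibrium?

14.0625, 15.1875

Mine Nadir's profit: π = x_{Nadir}(199 − 5x_{Nadir} − 2x_{Largo}) − 28x_{Nadir}.
∂π/∂x_{Nadir} = 171 − 10x_{Nadir} − 2x_{Largo} = 0 ⇒ x_{Nadir} = 17.1 − 0.2x_{Largo}.
Similarly x_{Largo} = 18 − 0.2x_{Nadir}.
Plugging x_{Largo} into Nadir's best response: x_{Nadir} = 17.1 − 0.2(18 − 0.2x_{Nadir}) ⇒ 0.96x_{Nadir} = 13.5, so x_{Nadir} = 14.0625.
Then x_{Largo} = 18 − 0.2·14.0625 = 15.1875.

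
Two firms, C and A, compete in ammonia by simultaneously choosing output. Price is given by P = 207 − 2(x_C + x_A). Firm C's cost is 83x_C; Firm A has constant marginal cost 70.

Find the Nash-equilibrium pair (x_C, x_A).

18.5, 25

Firm C's profit: π = x_C(207 − 2(x_C + x_A)) − 83x_C.
∂π/∂x_C = 124 − 4x_C − 2x_A = 0, so x_C = 31 − 0.5x_A.
By the same steps for A: x_A = 34.25 − 0.5x_C.
Solving the two reaction functions simultaneously: (1 − (−0.5)(−0.5))x_C = 31 − 0.5·34.25, so 0.75x_C = 13.875 and x_C = 18.5.
Then x_A = 34.25 − 0.5·18.5 = 25.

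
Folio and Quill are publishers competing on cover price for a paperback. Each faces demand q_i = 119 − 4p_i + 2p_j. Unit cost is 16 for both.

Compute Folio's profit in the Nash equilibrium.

Folio's profit: π = (p_{Folio} − 16)(119 − 4p_{Folio} + 2p_{Quill}).
∂π/∂p_{Folio} = 183 − 8p_{Folio} + 2p_{Quill} = 0 ⇒ p_{Folio} = 22.875 + 0.25p_{Quill}.
The game is symmetric, so in equilibrium p_{Quill} = p_{Folio}: the reaction function gives 0.75p_{Folio} = 22.875, hence p_{Folio} = 30.5.
q_{Folio} = 119 − 4·30.5 + 2·30.5 = 58.
Profit = (30.5 − 16)·58 = 841.

841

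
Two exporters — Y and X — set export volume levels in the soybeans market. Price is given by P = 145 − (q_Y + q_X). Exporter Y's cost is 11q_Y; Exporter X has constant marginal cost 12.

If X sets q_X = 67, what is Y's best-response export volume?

33.5

Exporter Y's profit: π = q_Y(145 − (q_Y + q_X)) − 11q_Y.
∂π/∂q_Y = 134 − 2q_Y − q_X = 0, so q_Y = 67 − 0.5q_X.
At q_X = 67: q_Y = 67 − 0.5·67 = 33.5.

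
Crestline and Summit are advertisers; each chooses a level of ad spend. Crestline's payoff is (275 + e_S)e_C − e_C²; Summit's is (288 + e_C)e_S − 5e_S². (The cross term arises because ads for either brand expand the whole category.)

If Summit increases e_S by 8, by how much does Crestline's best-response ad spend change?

4

Expanding Crestline's payoff: 275e_C + e_Se_C − e_C².
∂π/∂e_C = 275 + e_S − 2e_C = 0, so e_C = 137.5 + 0.5e_S.
The reaction-function slope is 0.5, so an 8-unit rise in e_S moves e_C by 0.5 × 8 = 4. Crestline's best response rises — the actions are strategic complements.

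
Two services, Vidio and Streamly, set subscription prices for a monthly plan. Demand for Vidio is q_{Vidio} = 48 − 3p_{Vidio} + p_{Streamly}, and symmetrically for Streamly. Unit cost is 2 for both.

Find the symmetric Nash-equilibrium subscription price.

Vidio's profit: π = (p_{Vidio} − 2)(48 − 3p_{Vidio} + p_{Streamly}).
∂π/∂p_{Vidio} = 54 − 6p_{Vidio} + p_{Streamly} = 0 ⇒ p_{Vidio} = 9 + (1/6)p_{Streamly}.
By symmetry p_{Streamly} = p_{Vidio}; substituting into the reaction function, (5/6)p_{Vidio} = 9 and p_{Vidio} = 10.8.

10.8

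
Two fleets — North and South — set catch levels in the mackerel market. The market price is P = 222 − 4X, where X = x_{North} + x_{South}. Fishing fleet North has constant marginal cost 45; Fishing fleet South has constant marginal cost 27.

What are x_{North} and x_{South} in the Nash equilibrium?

13.25, 17.75

Fishing fleet North's profit: π = x_{North}(222 − 4(x_{North} + x_{South})) − 45x_{North}.
∂π/∂x_{North} = 177 − 8x_{North} − 4x_{South} = 0, so x_{North} = 22.125 − 0.5x_{South}.
By the same steps for South: x_{South} = 24.375 − 0.5x_{North}.
Solving the two reaction functions simultaneously: (1 − (−0.5)(−0.5))x_{North} = 22.125 − 0.5·24.375, so 0.75x_{North} = 9.9375 and x_{North} = 13.25.
Then x_{South} = 24.375 − 0.5·13.25 = 17.75.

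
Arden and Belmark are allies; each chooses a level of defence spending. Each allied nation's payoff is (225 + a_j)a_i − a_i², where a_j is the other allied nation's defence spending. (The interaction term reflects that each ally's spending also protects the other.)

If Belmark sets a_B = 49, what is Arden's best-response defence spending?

137

Arden's payoff is (225 + a_B)a_A − a_A².
∂π/∂a_A = 225 + a_B − 2a_A = 0, so a_A = 112.5 + 0.5a_B.
At a_B = 49: a_A = 112.5 + 0.5·49 = 137.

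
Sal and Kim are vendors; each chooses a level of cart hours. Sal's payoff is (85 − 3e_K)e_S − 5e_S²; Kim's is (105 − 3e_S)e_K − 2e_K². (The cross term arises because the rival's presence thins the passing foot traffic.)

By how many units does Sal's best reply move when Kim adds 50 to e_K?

Expanding Sal's payoff: 85e_S − 3e_Ke_S − 5e_S².
∂π/∂e_S = 85 − 3e_K − 10e_S = 0, so e_S = 8.5 − 0.3e_K.
The reaction-function slope is −0.3, so a 50-unit rise in e_K moves e_S by −0.3 × 50 = −15. Sal's best response falls — the actions are strategic substitutes.

-15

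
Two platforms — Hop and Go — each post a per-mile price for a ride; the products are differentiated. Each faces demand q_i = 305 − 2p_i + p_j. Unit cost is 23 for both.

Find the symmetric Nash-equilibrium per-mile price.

117

Hop's profit: π = (p_{Hop} − 23)(305 − 2p_{Hop} + p_{Go}).
∂π/∂p_{Hop} = 351 − 4p_{Hop} + p_{Go} = 0 ⇒ p_{Hop} = 87.75 + 0.25p_{Go}.
Setting p_{Hop} = p_{Go} in the reaction function: p_{Hop} = 87.75 + 0.25p_{Hop}, so p_{Hop} = 87.75 / 0.75 = 117.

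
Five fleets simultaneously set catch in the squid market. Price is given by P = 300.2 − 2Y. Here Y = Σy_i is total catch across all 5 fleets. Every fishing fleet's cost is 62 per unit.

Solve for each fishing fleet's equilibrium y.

A representative fishing fleet's profit is π_i = y_i(300.2 − 2Y) − 62y_i, with Y = y_i + Σ_{j≠i} y_j.
First-order condition: 238.2 − 4y_i − 2Σ_{j≠i} y_j = 0.
With identical fishing fleets, set every y_j = y: then 238.2 − 4y − 8y = 0, i.e. y = 238.2/12 = 19.85.

19.85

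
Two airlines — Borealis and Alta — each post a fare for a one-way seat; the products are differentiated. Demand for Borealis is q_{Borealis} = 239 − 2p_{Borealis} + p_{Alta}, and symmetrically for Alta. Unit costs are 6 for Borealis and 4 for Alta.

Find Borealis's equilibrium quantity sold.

Borealis's profit: π = (p_{Borealis} − 6)(239 − 2p_{Borealis} + p_{Alta}).
∂π/∂p_{Borealis} = 251 − 4p_{Borealis} + p_{Alta} = 0 ⇒ p_{Borealis} = 62.75 + 0.25p_{Alta}.
Similarly p_{Alta} = 61.75 + 0.25p_{Borealis}.
Substituting the second reaction function into the first: p_{Borealis} = 62.75 + 0.25(61.75 + 0.25p_{Borealis}), which gives 0.9375p_{Borealis} = 78.1875 ⇒ p_{Borealis} = 83.4.
Then p_{Alta} = 61.75 + 0.25·83.4 = 82.6.
q_{Borealis} = 239 − 2·83.4 + 82.6 = 154.8.

154.8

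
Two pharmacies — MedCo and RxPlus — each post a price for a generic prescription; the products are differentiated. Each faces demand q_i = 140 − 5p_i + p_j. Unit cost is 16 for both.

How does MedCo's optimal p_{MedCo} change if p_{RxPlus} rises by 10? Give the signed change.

MedCo's profit: π = (p_{MedCo} − 16)(140 − 5p_{MedCo} + p_{RxPlus}).
∂π/∂p_{MedCo} = 220 − 10p_{MedCo} + p_{RxPlus} = 0 ⇒ p_{MedCo} = 22 + 0.1p_{RxPlus}.
The reaction-function slope is 0.1, so a 10-unit rise in p_{RxPlus} moves p_{MedCo} by 0.1 × 10 = 1. MedCo's best response rises — the actions are strategic complements.

1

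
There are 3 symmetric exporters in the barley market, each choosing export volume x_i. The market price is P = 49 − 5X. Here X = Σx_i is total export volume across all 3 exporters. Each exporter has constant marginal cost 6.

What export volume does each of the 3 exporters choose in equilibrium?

2.15

A representative exporter's profit is π_i = x_i(49 − 5X) − 6x_i, with X = x_i + Σ_{j≠i} x_j.
First-order condition: 43 − 10x_i − 5Σ_{j≠i} x_j = 0.
In a symmetric equilibrium every exporter chooses the same x, so Σ_{j≠i} x_j = 2x. The condition becomes 43 − 20x = 0, giving x = 43/20 = 2.15.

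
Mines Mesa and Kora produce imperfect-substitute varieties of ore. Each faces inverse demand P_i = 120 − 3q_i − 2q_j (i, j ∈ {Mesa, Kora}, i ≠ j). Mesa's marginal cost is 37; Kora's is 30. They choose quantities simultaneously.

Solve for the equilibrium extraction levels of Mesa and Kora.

9.9375, 11.6875

Mine Mesa's profit: π = q_{Mesa}(120 − 3q_{Mesa} − 2q_{Kora}) − 37q_{Mesa}.
∂π/∂q_{Mesa} = 83 − 6q_{Mesa} − 2q_{Kora} = 0 ⇒ q_{Mesa} = 83/6 − (1/3)q_{Kora}.
Similarly q_{Kora} = 15 − (1/3)q_{Mesa}.
Solving the two reaction functions simultaneously: (1 − (−1/3)(−1/3))q_{Mesa} = 83/6 − (1/3)·15, so (8/9)q_{Mesa} = 53/6 and q_{Mesa} = 9.9375.
Then q_{Kora} = 15 − (1/3)·9.9375 = 11.6875.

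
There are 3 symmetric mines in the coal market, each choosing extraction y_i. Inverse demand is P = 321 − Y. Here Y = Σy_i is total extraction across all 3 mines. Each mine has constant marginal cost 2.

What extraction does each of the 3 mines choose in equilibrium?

A representative mine's profit is π_i = y_i(321 − Y) − 2y_i, with Y = y_i + Σ_{j≠i} y_j.
First-order condition: 319 − 2y_i − Σ_{j≠i} y_j = 0.
In a symmetric equilibrium every mine chooses the same y, so Σ_{j≠i} y_j = 2y. The condition becomes 319 − 4y = 0, giving y = 319/4 = 79.75.

79.75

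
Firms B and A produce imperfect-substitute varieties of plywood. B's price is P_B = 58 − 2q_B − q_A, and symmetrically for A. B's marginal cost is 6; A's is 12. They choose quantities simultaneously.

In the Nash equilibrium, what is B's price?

Firm B's profit: π = q_B(58 − 2q_B − q_A) − 6q_B.
∂π/∂q_B = 52 − 4q_B − q_A = 0 ⇒ q_B = 13 − 0.25q_A.
Similarly q_A = 11.5 − 0.25q_B.
Solving the two reaction functions simultaneously: (1 − (−0.25)(−0.25))q_B = 13 − 0.25·11.5, so 0.9375q_B = 10.125 and q_B = 10.8.
Then q_A = 11.5 − 0.25·10.8 = 8.8.
P_B = 58 − 2·10.8 − 8.8 = 27.6.

27.6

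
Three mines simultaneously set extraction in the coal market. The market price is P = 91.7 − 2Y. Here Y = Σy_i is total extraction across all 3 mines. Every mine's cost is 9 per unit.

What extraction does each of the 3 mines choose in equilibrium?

10.3375

A representative mine's profit is π_i = y_i(91.7 − 2Y) − 9y_i, with Y = y_i + Σ_{j≠i} y_j.
First-order condition: 82.7 − 4y_i − 2Σ_{j≠i} y_j = 0.
Imposing symmetry (y_j = y for all j) turns Σ_{j≠i} y_j into 2y, so 82.7 = 8y and y = 10.3375.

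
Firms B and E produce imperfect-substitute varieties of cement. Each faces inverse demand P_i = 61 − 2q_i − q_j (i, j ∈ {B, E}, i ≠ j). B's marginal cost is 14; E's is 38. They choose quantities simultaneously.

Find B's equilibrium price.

36

Firm B's profit: π = q_B(61 − 2q_B − q_E) − 14q_B.
∂π/∂q_B = 47 − 4q_B − q_E = 0 ⇒ q_B = 11.75 − 0.25q_E.
Similarly q_E = 5.75 − 0.25q_B.
Substituting the second reaction function into the first: q_B = 11.75 − 0.25(5.75 − 0.25q_B), which gives 0.9375q_B = 10.3125 ⇒ q_B = 11.
Then q_E = 5.75 − 0.25·11 = 3.
P_B = 61 − 2·11 − 3 = 36.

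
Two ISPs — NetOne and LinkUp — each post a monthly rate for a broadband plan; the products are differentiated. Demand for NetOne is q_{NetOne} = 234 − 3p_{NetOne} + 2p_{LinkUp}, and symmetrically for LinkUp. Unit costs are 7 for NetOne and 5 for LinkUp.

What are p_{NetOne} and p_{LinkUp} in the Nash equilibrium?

NetOne's profit: π = (p_{NetOne} − 7)(234 − 3p_{NetOne} + 2p_{LinkUp}).
∂π/∂p_{NetOne} = 255 − 6p_{NetOne} + 2p_{LinkUp} = 0 ⇒ p_{NetOne} = 42.5 + (1/3)p_{LinkUp}.
Similarly p_{LinkUp} = 41.5 + (1/3)p_{NetOne}.
Substituting the second reaction function into the first: p_{NetOne} = 42.5 + (1/3)(41.5 + (1/3)p_{NetOne}), which gives (8/9)p_{NetOne} = 169/3 ⇒ p_{NetOne} = 63.375.
Then p_{LinkUp} = 41.5 + (1/3)·63.375 = 62.625.

63.375, 62.625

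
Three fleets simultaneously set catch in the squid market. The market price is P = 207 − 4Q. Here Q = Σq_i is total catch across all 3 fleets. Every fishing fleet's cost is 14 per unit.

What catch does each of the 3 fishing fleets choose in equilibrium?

A representative fishing fleet's profit is π_i = q_i(207 − 4Q) − 14q_i, with Q = q_i + Σ_{j≠i} q_j.
First-order condition: 193 − 8q_i − 4Σ_{j≠i} q_j = 0.
With identical fishing fleets, set every q_j = q: then 193 − 8q − 8q = 0, i.e. q = 193/16 = 12.0625.

12.0625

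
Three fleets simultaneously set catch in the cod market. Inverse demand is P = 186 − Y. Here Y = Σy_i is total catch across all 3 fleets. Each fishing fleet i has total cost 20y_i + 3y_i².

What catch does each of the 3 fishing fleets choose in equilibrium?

16.6

A representative fishing fleet's profit is π_i = y_i(186 − Y) − 20y_i − 3y_i², with Y = y_i + Σ_{j≠i} y_j.
First-order condition: 166 − 8y_i − Σ_{j≠i} y_j = 0.
In a symmetric equilibrium every fishing fleet chooses the same y, so Σ_{j≠i} y_j = 2y. The condition becomes 166 − 10y = 0, giving y = 166/10 = 16.6.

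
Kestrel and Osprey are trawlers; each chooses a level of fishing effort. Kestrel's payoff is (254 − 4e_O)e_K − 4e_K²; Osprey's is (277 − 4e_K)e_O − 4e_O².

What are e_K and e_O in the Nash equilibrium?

Expanding Kestrel's payoff: 254e_K − 4e_Oe_K − 4e_K².
∂π/∂e_K = 254 − 4e_O − 8e_K = 0, so e_K = 31.75 − 0.5e_O.
Likewise for Osprey: e_O = 34.625 − 0.5e_K.
Plugging e_O into Kestrel's best response: e_K = 31.75 − 0.5(34.625 − 0.5e_K) ⇒ 0.75e_K = 14.4375, so e_K = 19.25.
Then e_O = 34.625 − 0.5·19.25 = 25.

19.25, 25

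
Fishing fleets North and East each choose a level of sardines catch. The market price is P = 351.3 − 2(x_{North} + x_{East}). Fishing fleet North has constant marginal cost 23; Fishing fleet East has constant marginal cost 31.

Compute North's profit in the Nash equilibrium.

6283.205

Fishing fleet North's profit: π = x_{North}(351.3 − 2(x_{North} + x_{East})) − 23x_{North}.
∂π/∂x_{North} = 328.3 − 4x_{North} − 2x_{East} = 0, so x_{North} = 82.075 − 0.5x_{East}.
By the same steps for East: x_{East} = 80.075 − 0.5x_{North}.
Plugging x_{East} into North's best response: x_{North} = 82.075 − 0.5(80.075 − 0.5x_{North}) ⇒ 0.75x_{North} = 42.0375, so x_{North} = 56.05.
Then x_{East} = 80.075 − 0.5·56.05 = 52.05.
Price P = 351.3 − 2·108.1 = 135.1.
North's profit: (135.1 − 23)·56.05 = 6283.205.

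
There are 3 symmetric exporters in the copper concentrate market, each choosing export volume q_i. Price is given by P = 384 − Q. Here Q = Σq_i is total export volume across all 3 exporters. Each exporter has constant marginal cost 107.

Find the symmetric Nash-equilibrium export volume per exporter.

69.25

A representative exporter's profit is π_i = q_i(384 − Q) − 107q_i, with Q = q_i + Σ_{j≠i} q_j.
First-order condition: 277 − 2q_i − Σ_{j≠i} q_j = 0.
In a symmetric equilibrium every exporter chooses the same q, so Σ_{j≠i} q_j = 2q. The condition becomes 277 − 4q = 0, giving q = 277/4 = 69.25.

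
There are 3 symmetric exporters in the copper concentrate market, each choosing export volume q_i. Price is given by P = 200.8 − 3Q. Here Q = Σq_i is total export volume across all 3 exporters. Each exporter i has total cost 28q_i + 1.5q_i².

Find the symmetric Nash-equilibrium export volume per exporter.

A representative exporter's profit is π_i = q_i(200.8 − 3Q) − 28q_i − 1.5q_i², with Q = q_i + Σ_{j≠i} q_j.
First-order condition: 172.8 − 9q_i − 3Σ_{j≠i} q_j = 0.
Imposing symmetry (q_j = q for all j) turns Σ_{j≠i} q_j into 2q, so 172.8 = 15q and q = 11.52.

11.52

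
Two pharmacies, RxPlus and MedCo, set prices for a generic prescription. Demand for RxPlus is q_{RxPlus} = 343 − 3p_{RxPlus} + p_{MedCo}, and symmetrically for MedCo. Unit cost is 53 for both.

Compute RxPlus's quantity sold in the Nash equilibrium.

142.2

RxPlus's profit: π = (p_{RxPlus} − 53)(343 − 3p_{RxPlus} + p_{MedCo}).
∂π/∂p_{RxPlus} = 502 − 6p_{RxPlus} + p_{MedCo} = 0 ⇒ p_{RxPlus} = 251/3 + (1/6)p_{MedCo}.
Setting p_{RxPlus} = p_{MedCo} in the reaction function: p_{RxPlus} = 251/3 + (1/6)p_{RxPlus}, so p_{RxPlus} = (251/3) / (5/6) = 100.4.
q_{RxPlus} = 343 − 3·100.4 + 100.4 = 142.2.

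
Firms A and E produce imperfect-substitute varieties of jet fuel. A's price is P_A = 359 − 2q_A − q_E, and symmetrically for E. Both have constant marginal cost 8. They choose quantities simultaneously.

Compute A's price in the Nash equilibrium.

148.4

Firm A's profit: π = q_A(359 − 2q_A − q_E) − 8q_A.
∂π/∂q_A = 351 − 4q_A − q_E = 0 ⇒ q_A = 87.75 − 0.25q_E.
By symmetry q_E = q_A; substituting into the reaction function, 1.25q_A = 87.75 and q_A = 70.2.
P_A = 359 − 2·70.2 − 70.2 = 148.4.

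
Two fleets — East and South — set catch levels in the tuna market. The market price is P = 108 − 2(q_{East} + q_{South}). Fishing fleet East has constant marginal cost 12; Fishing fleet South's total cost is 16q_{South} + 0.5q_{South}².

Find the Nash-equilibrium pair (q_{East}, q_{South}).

Fishing fleet East's profit: π = q_{East}(108 − 2(q_{East} + q_{South})) − 12q_{East}.
∂π/∂q_{East} = 96 − 4q_{East} − 2q_{South} = 0, so q_{East} = 24 − 0.5q_{South}.
For South: ∂π/∂q_{South} = 92 − 5q_{South} − 2q_{East} = 0 ⇒ q_{South} = 18.4 − 0.4q_{East}.
Substituting the second reaction function into the first: q_{East} = 24 − 0.5(18.4 − 0.4q_{East}), which gives 0.8q_{East} = 14.8 ⇒ q_{East} = 18.5.
Then q_{South} = 18.4 − 0.4·18.5 = 11.

18.5, 11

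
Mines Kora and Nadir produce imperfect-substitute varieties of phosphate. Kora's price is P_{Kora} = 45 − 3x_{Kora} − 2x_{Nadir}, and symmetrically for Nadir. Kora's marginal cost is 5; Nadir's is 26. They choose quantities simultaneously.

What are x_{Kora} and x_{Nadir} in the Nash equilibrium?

6.3125, 1.0625

Mine Kora's profit: π = x_{Kora}(45 − 3x_{Kora} − 2x_{Nadir}) − 5x_{Kora}.
∂π/∂x_{Kora} = 40 − 6x_{Kora} − 2x_{Nadir} = 0 ⇒ x_{Kora} = 20/3 − (1/3)x_{Nadir}.
Similarly x_{Nadir} = 19/6 − (1/3)x_{Kora}.
Plugging x_{Nadir} into Kora's best response: x_{Kora} = 20/3 − (1/3)(19/6 − (1/3)x_{Kora}) ⇒ (8/9)x_{Kora} = 101/18, so x_{Kora} = 6.3125.
Then x_{Nadir} = 19/6 − (1/3)·6.3125 = 1.0625.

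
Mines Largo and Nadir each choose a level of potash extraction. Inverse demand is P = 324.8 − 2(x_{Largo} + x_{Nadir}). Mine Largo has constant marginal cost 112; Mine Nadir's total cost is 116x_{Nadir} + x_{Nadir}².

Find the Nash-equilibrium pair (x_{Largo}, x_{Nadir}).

Mine Largo's profit: π = x_{Largo}(324.8 − 2(x_{Largo} + x_{Nadir})) − 112x_{Largo}.
∂π/∂x_{Largo} = 212.8 − 4x_{Largo} − 2x_{Nadir} = 0, so x_{Largo} = 53.2 − 0.5x_{Nadir}.
For Nadir: ∂π/∂x_{Nadir} = 208.8 − 6x_{Nadir} − 2x_{Largo} = 0 ⇒ x_{Nadir} = 34.8 − (1/3)x_{Largo}.
Solving the two reaction functions simultaneously: (1 − (−0.5)(−1/3))x_{Largo} = 53.2 − 0.5·34.8, so (5/6)x_{Largo} = 35.8 and x_{Largo} = 42.96.
Then x_{Nadir} = 34.8 − (1/3)·42.96 = 20.48.

42.96, 20.48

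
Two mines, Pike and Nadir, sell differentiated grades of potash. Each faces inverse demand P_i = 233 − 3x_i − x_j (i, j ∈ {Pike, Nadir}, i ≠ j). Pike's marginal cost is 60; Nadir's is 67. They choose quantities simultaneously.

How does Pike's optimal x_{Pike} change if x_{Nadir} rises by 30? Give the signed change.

Mine Pike's profit: π = x_{Pike}(233 − 3x_{Pike} − x_{Nadir}) − 60x_{Pike}.
∂π/∂x_{Pike} = 173 − 6x_{Pike} − x_{Nadir} = 0 ⇒ x_{Pike} = 173/6 − (1/6)x_{Nadir}.
The reaction-function slope is −1/6, so a 30-unit rise in x_{Nadir} moves x_{Pike} by −1/6 × 30 = −5. Pike's best response falls — the actions are strategic substitutes.

-5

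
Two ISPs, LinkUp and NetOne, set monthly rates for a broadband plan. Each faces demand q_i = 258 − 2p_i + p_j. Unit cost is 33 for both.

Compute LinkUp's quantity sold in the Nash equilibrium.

150

LinkUp's profit: π = (p_{LinkUp} − 33)(258 − 2p_{LinkUp} + p_{NetOne}).
∂π/∂p_{LinkUp} = 324 − 4p_{LinkUp} + p_{NetOne} = 0 ⇒ p_{LinkUp} = 81 + 0.25p_{NetOne}.
The game is symmetric, so in equilibrium p_{NetOne} = p_{LinkUp}: the reaction function gives 0.75p_{LinkUp} = 81, hence p_{LinkUp} = 108.
q_{LinkUp} = 258 − 2·108 + 108 = 150.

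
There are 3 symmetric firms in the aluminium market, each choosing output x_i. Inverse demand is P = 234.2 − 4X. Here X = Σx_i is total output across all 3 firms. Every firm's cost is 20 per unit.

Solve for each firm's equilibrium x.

A representative firm's profit is π_i = x_i(234.2 − 4X) − 20x_i, with X = x_i + Σ_{j≠i} x_j.
First-order condition: 214.2 − 8x_i − 4Σ_{j≠i} x_j = 0.
Imposing symmetry (x_j = x for all j) turns Σ_{j≠i} x_j into 2x, so 214.2 = 16x and x = 13.3875.

13.3875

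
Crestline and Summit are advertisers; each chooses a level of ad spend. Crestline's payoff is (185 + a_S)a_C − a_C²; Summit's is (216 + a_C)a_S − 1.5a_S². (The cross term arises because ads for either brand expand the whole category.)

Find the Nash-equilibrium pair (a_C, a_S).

154.2, 123.4

Expanding Crestline's payoff: 185a_C + a_Sa_C − a_C².
∂π/∂a_C = 185 + a_S − 2a_C = 0, so a_C = 92.5 + 0.5a_S.
Likewise for Summit: a_S = 72 + (1/3)a_C.
Substituting the second reaction function into the first: a_C = 92.5 + 0.5(72 + (1/3)a_C), which gives (5/6)a_C = 128.5 ⇒ a_C = 154.2.
Then a_S = 72 + (1/3)·154.2 = 123.4.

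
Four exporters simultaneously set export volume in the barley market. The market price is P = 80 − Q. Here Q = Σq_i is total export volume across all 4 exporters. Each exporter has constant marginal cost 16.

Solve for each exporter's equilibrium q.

12.8

A representative exporter's profit is π_i = q_i(80 − Q) − 16q_i, with Q = q_i + Σ_{j≠i} q_j.
First-order condition: 64 − 2q_i − Σ_{j≠i} q_j = 0.
Imposing symmetry (q_j = q for all j) turns Σ_{j≠i} q_j into 3q, so 64 = 5q and q = 12.8.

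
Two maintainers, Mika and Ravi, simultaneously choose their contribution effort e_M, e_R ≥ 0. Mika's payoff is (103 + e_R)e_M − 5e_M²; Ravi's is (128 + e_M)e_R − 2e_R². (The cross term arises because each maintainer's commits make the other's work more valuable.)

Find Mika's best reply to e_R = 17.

12

Expanding Mika's payoff: 103e_M + e_Re_M − 5e_M².
∂π/∂e_M = 103 + e_R − 10e_M = 0, so e_M = 10.3 + 0.1e_R.
At e_R = 17: e_M = 10.3 + 0.1·17 = 12.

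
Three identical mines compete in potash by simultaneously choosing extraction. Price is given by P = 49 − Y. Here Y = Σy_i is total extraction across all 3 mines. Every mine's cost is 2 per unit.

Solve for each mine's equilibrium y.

A representative mine's profit is π_i = y_i(49 − Y) − 2y_i, with Y = y_i + Σ_{j≠i} y_j.
First-order condition: 47 − 2y_i − Σ_{j≠i} y_j = 0.
Imposing symmetry (y_j = y for all j) turns Σ_{j≠i} y_j into 2y, so 47 = 4y and y = 11.75.

11.75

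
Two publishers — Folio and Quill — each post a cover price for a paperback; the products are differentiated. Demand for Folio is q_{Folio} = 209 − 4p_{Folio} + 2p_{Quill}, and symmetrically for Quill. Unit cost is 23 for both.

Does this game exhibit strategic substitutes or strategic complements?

strategic complements

Folio's profit: π = (p_{Folio} − 23)(209 − 4p_{Folio} + 2p_{Quill}).
∂π/∂p_{Folio} = 301 − 8p_{Folio} + 2p_{Quill} = 0 ⇒ p_{Folio} = 37.625 + 0.25p_{Quill}.
The best-response slope dp_{Folio}/dp_{Quill} = 0.25 > 0: the reaction function is upward-sloping, so the choices are strategic complements.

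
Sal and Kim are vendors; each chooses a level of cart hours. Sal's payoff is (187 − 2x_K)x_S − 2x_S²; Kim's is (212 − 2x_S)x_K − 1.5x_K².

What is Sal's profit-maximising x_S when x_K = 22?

35.75

Expanding Sal's payoff: 187x_S − 2x_Kx_S − 2x_S².
∂π/∂x_S = 187 − 2x_K − 4x_S = 0, so x_S = 46.75 − 0.5x_K.
At x_K = 22: x_S = 46.75 − 0.5·22 = 35.75.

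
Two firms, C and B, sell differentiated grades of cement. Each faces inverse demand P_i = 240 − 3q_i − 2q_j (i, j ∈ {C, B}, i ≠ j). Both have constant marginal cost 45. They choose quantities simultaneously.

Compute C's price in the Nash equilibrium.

118.125

Firm C's profit: π = q_C(240 − 3q_C − 2q_B) − 45q_C.
∂π/∂q_C = 195 − 6q_C − 2q_B = 0 ⇒ q_C = 32.5 − (1/3)q_B.
Setting q_C = q_B in the reaction function: q_C = 32.5 − (1/3)q_C, so q_C = 32.5 / (4/3) = 24.375.
P_C = 240 − 3·24.375 − 2·24.375 = 118.125.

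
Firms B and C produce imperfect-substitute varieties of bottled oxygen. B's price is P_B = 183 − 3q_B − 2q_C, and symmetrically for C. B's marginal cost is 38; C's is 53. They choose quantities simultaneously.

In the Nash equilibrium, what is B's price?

Firm B's profit: π = q_B(183 − 3q_B − 2q_C) − 38q_B.
∂π/∂q_B = 145 − 6q_B − 2q_C = 0 ⇒ q_B = 145/6 − (1/3)q_C.
Similarly q_C = 65/3 − (1/3)q_B.
Substituting the second reaction function into the first: q_B = 145/6 − (1/3)(65/3 − (1/3)q_B), which gives (8/9)q_B = 305/18 ⇒ q_B = 19.0625.
Then q_C = 65/3 − (1/3)·19.0625 = 15.3125.
P_B = 183 − 3·19.0625 − 2·15.3125 = 95.1875.

95.1875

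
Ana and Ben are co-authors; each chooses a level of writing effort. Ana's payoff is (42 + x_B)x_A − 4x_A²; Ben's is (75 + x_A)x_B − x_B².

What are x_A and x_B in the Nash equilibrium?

Expanding Ana's payoff: 42x_A + x_Bx_A − 4x_A².
∂π/∂x_A = 42 + x_B − 8x_A = 0, so x_A = 5.25 + 0.125x_B.
Likewise for Ben: x_B = 37.5 + 0.5x_A.
Plugging x_B into Ana's best response: x_A = 5.25 + 0.125(37.5 + 0.5x_A) ⇒ 0.9375x_A = 9.9375, so x_A = 10.6.
Then x_B = 37.5 + 0.5·10.6 = 42.8.

10.6, 42.8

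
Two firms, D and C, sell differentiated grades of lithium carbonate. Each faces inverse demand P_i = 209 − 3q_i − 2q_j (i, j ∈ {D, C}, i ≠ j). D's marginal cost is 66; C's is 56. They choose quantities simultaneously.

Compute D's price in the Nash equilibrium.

Firm D's profit: π = q_D(209 − 3q_D − 2q_C) − 66q_D.
∂π/∂q_D = 143 − 6q_D − 2q_C = 0 ⇒ q_D = 143/6 − (1/3)q_C.
Similarly q_C = 25.5 − (1/3)q_D.
Substituting the second reaction function into the first: q_D = 143/6 − (1/3)(25.5 − (1/3)q_D), which gives (8/9)q_D = 46/3 ⇒ q_D = 17.25.
Then q_C = 25.5 − (1/3)·17.25 = 19.75.
P_D = 209 − 3·17.25 − 2·19.75 = 117.75.

117.75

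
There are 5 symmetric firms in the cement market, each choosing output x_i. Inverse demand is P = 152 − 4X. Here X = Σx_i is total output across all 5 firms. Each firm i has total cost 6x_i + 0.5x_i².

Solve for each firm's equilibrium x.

A representative firm's profit is π_i = x_i(152 − 4X) − 6x_i − 0.5x_i², with X = x_i + Σ_{j≠i} x_j.
First-order condition: 146 − 9x_i − 4Σ_{j≠i} x_j = 0.
With identical firms, set every x_j = x: then 146 − 9x − 16x = 0, i.e. x = 146/25 = 5.84.

5.84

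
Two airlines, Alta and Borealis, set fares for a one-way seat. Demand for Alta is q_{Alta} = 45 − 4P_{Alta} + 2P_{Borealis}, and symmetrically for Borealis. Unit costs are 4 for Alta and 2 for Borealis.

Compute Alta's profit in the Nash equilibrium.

Alta's profit: π = (P_{Alta} − 4)(45 − 4P_{Alta} + 2P_{Borealis}).
∂π/∂P_{Alta} = 61 − 8P_{Alta} + 2P_{Borealis} = 0 ⇒ P_{Alta} = 7.625 + 0.25P_{Borealis}.
Similarly P_{Borealis} = 6.625 + 0.25P_{Alta}.
Substituting the second reaction function into the first: P_{Alta} = 7.625 + 0.25(6.625 + 0.25P_{Alta}), which gives 0.9375P_{Alta} = 297/32 ⇒ P_{Alta} = 9.9.
Then P_{Borealis} = 6.625 + 0.25·9.9 = 9.1.
q_{Alta} = 45 − 4·9.9 + 2·9.1 = 23.6.
Profit = (9.9 − 4)·23.6 = 139.24.

139.24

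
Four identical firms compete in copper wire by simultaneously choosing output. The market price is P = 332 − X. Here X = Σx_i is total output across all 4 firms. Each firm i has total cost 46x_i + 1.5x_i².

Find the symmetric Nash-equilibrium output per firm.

35.75

A representative firm's profit is π_i = x_i(332 − X) − 46x_i − 1.5x_i², with X = x_i + Σ_{j≠i} x_j.
First-order condition: 286 − 5x_i − Σ_{j≠i} x_j = 0.
With identical firms, set every x_j = x: then 286 − 5x − 3x = 0, i.e. x = 286/8 = 35.75.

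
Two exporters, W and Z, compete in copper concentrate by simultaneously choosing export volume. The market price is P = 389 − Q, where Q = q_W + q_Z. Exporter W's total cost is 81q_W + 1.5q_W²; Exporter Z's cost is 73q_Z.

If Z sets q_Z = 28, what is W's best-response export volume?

Exporter W's profit: π = q_W(389 − (q_W + q_Z)) − 81q_W − 1.5q_W².
∂π/∂q_W = 308 − 5q_W − q_Z = 0, so q_W = 61.6 − 0.2q_Z.
At q_Z = 28: q_W = 61.6 − 0.2·28 = 56.

56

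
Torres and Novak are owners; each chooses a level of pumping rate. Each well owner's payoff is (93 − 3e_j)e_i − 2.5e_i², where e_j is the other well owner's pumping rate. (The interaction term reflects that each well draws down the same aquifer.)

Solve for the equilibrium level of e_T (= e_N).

Torres's payoff is (93 − 3e_N)e_T − 2.5e_T².
∂π/∂e_T = 93 − 3e_N − 5e_T = 0, so e_T = 18.6 − 0.6e_N.
Setting e_T = e_N in the reaction function: e_T = 18.6 − 0.6e_T, so e_T = 18.6 / 1.6 = 11.625.

11.625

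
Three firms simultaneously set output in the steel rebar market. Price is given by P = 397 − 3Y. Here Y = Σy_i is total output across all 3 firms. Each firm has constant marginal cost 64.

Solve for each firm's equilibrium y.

A representative firm's profit is π_i = y_i(397 − 3Y) − 64y_i, with Y = y_i + Σ_{j≠i} y_j.
First-order condition: 333 − 6y_i − 3Σ_{j≠i} y_j = 0.
Imposing symmetry (y_j = y for all j) turns Σ_{j≠i} y_j into 2y, so 333 = 12y and y = 27.75.

27.75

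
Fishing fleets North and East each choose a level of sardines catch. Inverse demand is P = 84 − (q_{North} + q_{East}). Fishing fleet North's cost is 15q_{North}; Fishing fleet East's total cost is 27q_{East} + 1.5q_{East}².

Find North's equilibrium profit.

1024

Fishing fleet North's profit: π = q_{North}(84 − (q_{North} + q_{East})) − 15q_{North}.
∂π/∂q_{North} = 69 − 2q_{North} − q_{East} = 0, so q_{North} = 34.5 − 0.5q_{East}.
For East: ∂π/∂q_{East} = 57 − 5q_{East} − q_{North} = 0 ⇒ q_{East} = 11.4 − 0.2q_{North}.
Solving the two reaction functions simultaneously: (1 − (−0.5)(−0.2))q_{North} = 34.5 − 0.5·11.4, so 0.9q_{North} = 28.8 and q_{North} = 32.
Then q_{East} = 11.4 − 0.2·32 = 5.
Price P = 84 − 37 = 47.
North's profit: (47 − 15)·32 = 1024.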